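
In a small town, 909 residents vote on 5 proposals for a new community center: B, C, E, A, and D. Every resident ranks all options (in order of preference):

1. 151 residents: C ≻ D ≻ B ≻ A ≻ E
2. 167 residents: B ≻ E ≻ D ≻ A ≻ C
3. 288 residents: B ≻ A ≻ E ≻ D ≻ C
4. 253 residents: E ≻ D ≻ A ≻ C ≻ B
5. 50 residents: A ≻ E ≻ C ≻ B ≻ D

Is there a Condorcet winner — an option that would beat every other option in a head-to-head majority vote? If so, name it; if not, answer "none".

B vs C: 455–454 for B.
B vs E: 606–303 for B.
B vs A: 606–303 for B.
B vs D: 505–404 for B.
B beats every other option head-to-head.

B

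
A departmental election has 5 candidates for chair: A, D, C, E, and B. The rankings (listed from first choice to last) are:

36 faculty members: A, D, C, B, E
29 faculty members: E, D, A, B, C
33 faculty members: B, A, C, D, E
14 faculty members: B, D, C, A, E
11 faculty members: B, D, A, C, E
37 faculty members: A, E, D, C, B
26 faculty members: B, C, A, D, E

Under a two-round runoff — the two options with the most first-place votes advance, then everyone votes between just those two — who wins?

Round 1 first-place votes: A 73, D 0, C 0, E 29, B 84.
B and A advance.
Runoff: B is preferred to A by 84 voters; A by 102.
A wins the runoff.

A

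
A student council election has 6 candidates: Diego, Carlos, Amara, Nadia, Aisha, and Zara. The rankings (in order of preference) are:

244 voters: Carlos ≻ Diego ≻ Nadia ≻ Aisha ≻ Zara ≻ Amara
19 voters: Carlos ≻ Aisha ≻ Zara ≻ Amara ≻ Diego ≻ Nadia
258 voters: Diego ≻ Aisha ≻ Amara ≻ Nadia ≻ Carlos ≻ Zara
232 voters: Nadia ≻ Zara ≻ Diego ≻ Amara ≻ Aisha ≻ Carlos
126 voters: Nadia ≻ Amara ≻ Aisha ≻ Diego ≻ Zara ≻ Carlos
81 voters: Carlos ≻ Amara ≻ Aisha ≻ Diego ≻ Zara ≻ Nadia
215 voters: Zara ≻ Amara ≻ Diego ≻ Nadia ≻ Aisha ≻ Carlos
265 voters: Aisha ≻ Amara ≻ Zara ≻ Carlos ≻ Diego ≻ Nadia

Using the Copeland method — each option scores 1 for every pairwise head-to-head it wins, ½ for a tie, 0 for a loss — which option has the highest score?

Diego: beats Carlos, Amara, Nadia, and Aisha; loses to Zara → score 4.
Carlos: loses to Diego, Amara, Nadia, Aisha, and Zara → score 0.
Amara: beats Carlos, Nadia, and Zara; loses to Diego and Aisha → score 3.
Nadia: beats Carlos, Aisha, and Zara; loses to Diego and Amara → score 3.
Aisha: beats Carlos, Amara, and Zara; loses to Diego and Nadia → score 3.
Zara: beats Diego and Carlos; loses to Amara, Nadia, and Aisha → score 2.
Diego has the best pairwise record.

Diego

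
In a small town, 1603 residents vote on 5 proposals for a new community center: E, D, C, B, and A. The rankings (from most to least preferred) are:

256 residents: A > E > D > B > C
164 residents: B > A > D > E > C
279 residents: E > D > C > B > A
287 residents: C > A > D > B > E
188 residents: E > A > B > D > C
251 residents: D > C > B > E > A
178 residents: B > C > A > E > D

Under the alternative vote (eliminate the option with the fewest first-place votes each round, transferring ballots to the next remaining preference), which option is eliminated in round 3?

Round 1: E 467, D 251, C 287, B 342, A 256. Eliminate D.
Round 2: E 467, C 538, B 342, A 256. Eliminate A.
Round 3: E 723, C 538, B 342. Eliminate B.

B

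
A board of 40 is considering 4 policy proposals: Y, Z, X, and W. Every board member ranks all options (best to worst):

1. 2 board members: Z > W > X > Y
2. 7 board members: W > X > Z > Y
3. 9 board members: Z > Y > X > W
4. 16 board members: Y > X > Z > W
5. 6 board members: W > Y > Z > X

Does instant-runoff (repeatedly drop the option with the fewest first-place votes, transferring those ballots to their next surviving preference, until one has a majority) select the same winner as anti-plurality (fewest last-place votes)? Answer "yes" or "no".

Instant-runoff — R1 Y 16, Z 11, X 0, W 13 (X out); R2 Y 16, Z 11, W 13 (Z out); R3 Y 25, W 15 (Y winner). Winner: Y.
Anti-plurality — last-place votes: Y 9, Z 0, X 6, W 25. Winner: Z.
The two methods disagree.

no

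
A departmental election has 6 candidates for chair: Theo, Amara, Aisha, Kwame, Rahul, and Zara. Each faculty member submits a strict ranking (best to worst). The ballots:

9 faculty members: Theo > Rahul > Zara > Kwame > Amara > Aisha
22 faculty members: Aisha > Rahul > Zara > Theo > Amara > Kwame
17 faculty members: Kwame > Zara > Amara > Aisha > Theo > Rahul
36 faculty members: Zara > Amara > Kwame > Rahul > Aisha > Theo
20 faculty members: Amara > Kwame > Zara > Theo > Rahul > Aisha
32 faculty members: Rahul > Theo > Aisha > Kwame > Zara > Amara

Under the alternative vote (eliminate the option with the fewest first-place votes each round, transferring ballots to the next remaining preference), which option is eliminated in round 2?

Kwame

Round 1: Theo 9, Amara 20, Aisha 22, Kwame 17, Rahul 32, Zara 36. Eliminate Theo.
Round 2: Amara 20, Aisha 22, Kwame 17, Rahul 41, Zara 36. Eliminate Kwame.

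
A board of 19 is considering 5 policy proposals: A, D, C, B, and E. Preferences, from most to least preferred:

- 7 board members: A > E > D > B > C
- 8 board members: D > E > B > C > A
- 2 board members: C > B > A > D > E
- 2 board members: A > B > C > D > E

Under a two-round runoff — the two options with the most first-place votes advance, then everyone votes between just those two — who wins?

Round 1 first-place votes: A 9, D 8, C 2, B 0, E 0.
A and D advance.
Runoff: A is preferred to D by 11 voters; D by 8.
A wins the runoff.

A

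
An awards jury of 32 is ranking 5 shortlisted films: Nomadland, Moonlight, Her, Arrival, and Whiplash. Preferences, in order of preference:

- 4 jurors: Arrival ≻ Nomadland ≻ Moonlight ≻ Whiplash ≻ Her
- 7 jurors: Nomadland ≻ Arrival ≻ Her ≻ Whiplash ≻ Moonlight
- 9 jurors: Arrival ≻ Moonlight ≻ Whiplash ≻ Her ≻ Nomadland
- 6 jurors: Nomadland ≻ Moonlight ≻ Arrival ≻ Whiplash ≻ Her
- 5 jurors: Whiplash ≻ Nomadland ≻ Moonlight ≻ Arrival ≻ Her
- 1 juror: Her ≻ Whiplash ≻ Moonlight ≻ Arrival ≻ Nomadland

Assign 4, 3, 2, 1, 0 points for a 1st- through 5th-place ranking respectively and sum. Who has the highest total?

Nomadland: 4·3 + 7·4 + 9·0 + 6·4 + 5·3 + 1·0 = 79
Moonlight: 4·2 + 7·0 + 9·3 + 6·3 + 5·2 + 1·2 = 65
Her: 4·0 + 7·2 + 9·1 + 6·0 + 5·0 + 1·4 = 27
Arrival: 4·4 + 7·3 + 9·4 + 6·2 + 5·1 + 1·1 = 91
Whiplash: 4·1 + 7·1 + 9·2 + 6·1 + 5·4 + 1·3 = 58
Arrival has the highest Borda score (91).

Arrival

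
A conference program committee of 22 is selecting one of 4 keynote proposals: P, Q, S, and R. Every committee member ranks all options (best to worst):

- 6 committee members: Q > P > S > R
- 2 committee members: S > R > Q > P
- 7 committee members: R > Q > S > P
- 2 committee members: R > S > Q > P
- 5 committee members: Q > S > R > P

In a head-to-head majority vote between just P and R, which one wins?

R

Voters preferring P to R: 6; preferring R to P: 16.
R wins the head-to-head.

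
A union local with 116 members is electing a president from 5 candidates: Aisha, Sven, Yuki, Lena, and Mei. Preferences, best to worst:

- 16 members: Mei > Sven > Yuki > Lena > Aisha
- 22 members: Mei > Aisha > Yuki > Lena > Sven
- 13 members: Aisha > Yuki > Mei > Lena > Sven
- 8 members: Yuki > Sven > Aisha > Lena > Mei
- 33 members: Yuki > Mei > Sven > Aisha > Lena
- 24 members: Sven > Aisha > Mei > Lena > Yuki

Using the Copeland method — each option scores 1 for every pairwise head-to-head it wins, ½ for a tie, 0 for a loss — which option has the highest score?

Mei

Aisha: beats Yuki and Lena; loses to Sven and Mei → score 2.
Sven: beats Aisha and Lena; loses to Yuki and Mei → score 2.
Yuki: beats Sven and Lena; loses to Aisha and Mei → score 2.
Lena: loses to Aisha, Sven, Yuki, and Mei → score 0.
Mei: beats Aisha, Sven, Yuki, and Lena → score 4.
Mei has the best pairwise record.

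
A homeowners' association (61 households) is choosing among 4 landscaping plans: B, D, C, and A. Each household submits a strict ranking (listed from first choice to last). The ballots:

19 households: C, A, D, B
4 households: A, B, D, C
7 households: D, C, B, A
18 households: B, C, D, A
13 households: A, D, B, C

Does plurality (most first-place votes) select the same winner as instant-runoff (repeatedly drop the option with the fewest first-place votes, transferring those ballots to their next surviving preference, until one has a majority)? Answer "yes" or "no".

Plurality — first-place votes: B 18, D 7, C 19, A 17. Winner: C.
Instant-runoff — R1 B 18, D 7, C 19, A 17 (D out); R2 B 18, C 26, A 17 (A out); R3 B 35, C 26 (B winner). Winner: B.
The two methods disagree.

no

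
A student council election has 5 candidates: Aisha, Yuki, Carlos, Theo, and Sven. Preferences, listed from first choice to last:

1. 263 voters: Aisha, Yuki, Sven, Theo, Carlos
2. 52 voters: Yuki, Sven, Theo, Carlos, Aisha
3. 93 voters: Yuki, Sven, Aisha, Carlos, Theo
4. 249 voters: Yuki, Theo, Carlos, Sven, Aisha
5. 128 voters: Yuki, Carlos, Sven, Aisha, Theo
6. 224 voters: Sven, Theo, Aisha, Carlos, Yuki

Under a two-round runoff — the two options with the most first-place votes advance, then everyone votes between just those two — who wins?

Round 1 first-place votes: Aisha 263, Yuki 522, Carlos 0, Theo 0, Sven 224.
Yuki and Aisha advance.
Runoff: Yuki is preferred to Aisha by 522 voters; Aisha by 487.
Yuki wins the runoff.

Yuki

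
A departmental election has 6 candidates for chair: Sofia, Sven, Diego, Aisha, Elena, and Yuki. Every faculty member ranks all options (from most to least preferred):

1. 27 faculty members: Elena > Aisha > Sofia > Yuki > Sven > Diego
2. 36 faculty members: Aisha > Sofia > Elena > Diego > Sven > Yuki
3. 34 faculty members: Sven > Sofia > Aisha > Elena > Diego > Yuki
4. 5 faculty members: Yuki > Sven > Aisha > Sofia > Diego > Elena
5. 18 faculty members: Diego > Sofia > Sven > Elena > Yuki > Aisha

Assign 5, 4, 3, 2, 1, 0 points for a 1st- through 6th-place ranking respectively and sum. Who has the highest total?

Sofia

Sofia: 27·3 + 36·4 + 34·4 + 5·2 + 18·4 = 443
Sven: 27·1 + 36·1 + 34·5 + 5·4 + 18·3 = 307
Diego: 27·0 + 36·2 + 34·1 + 5·1 + 18·5 = 201
Aisha: 27·4 + 36·5 + 34·3 + 5·3 + 18·0 = 405
Elena: 27·5 + 36·3 + 34·2 + 5·0 + 18·2 = 347
Yuki: 27·2 + 36·0 + 34·0 + 5·5 + 18·1 = 97
Sofia has the highest Borda score (443).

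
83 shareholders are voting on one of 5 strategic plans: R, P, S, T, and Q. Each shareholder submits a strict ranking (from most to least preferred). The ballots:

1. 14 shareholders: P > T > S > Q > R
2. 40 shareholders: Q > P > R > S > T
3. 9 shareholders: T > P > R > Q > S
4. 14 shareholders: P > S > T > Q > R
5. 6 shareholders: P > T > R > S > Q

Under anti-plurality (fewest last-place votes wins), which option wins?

P

Last-place votes: R 28, P 0, S 9, T 40, Q 6.
P is ranked last by the fewest voters, so P wins.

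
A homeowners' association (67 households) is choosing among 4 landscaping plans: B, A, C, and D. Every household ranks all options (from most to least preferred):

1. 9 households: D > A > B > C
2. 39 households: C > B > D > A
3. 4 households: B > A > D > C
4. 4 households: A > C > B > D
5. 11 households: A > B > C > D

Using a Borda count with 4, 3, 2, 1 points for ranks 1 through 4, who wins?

C

B: 9·2 + 39·3 + 4·4 + 4·2 + 11·3 = 192
A: 9·3 + 39·1 + 4·3 + 4·4 + 11·4 = 138
C: 9·1 + 39·4 + 4·1 + 4·3 + 11·2 = 203
D: 9·4 + 39·2 + 4·2 + 4·1 + 11·1 = 137
C has the highest Borda score (203).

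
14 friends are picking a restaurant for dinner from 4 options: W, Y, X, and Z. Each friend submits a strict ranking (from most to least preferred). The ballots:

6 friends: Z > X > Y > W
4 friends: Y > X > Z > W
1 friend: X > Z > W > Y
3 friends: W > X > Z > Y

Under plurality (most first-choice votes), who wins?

First-place votes: W 3, Y 4, X 1, Z 6.
Z has the most first-place votes.

Z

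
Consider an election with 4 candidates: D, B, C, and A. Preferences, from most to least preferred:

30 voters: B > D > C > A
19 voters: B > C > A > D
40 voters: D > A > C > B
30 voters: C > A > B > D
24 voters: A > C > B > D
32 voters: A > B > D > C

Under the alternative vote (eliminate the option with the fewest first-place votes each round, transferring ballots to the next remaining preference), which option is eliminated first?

C

Round 1: D 40, B 49, C 30, A 56. Eliminate C.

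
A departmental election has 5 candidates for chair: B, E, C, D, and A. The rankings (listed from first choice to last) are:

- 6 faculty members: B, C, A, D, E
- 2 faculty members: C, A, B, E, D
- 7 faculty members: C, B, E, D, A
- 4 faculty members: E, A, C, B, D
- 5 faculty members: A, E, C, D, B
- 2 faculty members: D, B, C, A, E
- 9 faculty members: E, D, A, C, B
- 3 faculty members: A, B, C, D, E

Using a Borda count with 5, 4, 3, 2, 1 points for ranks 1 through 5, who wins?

B: 6·5 + 2·3 + 7·4 + 4·2 + 5·1 + 2·4 + 9·1 + 3·4 = 106
E: 6·1 + 2·2 + 7·3 + 4·5 + 5·4 + 2·1 + 9·5 + 3·1 = 121
C: 6·4 + 2·5 + 7·5 + 4·3 + 5·3 + 2·3 + 9·2 + 3·3 = 129
D: 6·2 + 2·1 + 7·2 + 4·1 + 5·2 + 2·5 + 9·4 + 3·2 = 94
A: 6·3 + 2·4 + 7·1 + 4·4 + 5·5 + 2·2 + 9·3 + 3·5 = 120
C has the highest Borda score (129).

C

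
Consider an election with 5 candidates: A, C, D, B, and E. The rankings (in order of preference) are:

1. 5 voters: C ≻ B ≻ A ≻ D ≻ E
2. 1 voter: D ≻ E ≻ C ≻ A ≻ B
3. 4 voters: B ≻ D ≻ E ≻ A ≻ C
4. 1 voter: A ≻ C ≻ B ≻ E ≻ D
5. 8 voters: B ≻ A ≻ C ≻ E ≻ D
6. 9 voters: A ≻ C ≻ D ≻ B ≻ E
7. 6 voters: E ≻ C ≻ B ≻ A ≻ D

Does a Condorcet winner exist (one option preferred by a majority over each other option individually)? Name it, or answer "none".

Checking pairwise contests:
B beats A 23–11.
A beats C 22–12.
A beats D 29–5.
C beats B 22–12.
A beats E 23–11.
Every option loses at least one head-to-head, so there is no Condorcet winner.

none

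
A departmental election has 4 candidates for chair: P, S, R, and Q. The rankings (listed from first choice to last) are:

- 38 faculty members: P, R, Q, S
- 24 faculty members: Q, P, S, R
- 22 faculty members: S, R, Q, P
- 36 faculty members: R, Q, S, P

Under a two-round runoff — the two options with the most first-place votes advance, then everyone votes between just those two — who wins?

Round 1 first-place votes: P 38, S 22, R 36, Q 24.
P and R advance.
Runoff: P is preferred to R by 62 voters; R by 58.
P wins the runoff.

P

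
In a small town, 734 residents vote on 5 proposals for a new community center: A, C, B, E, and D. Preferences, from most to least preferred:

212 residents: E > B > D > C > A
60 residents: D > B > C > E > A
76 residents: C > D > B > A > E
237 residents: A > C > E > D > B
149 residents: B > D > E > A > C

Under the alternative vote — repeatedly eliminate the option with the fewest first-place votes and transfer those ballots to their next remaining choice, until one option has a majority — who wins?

Round 1: A 237, C 76, B 149, E 212, D 60. Eliminate D.
Round 2: A 237, C 76, B 209, E 212. Eliminate C.
Round 3: A 237, B 285, E 212. Eliminate E.
Round 4: A 237, B 497. B has a majority.

B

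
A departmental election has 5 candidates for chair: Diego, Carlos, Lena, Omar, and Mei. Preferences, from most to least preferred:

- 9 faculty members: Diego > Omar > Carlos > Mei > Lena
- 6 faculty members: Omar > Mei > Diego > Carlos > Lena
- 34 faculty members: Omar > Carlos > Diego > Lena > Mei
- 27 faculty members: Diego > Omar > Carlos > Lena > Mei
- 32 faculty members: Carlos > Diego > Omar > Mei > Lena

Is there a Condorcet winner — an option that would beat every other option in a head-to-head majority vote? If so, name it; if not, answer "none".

Checking pairwise contests:
Carlos beats Diego 66–42.
Omar beats Carlos 76–32.
Diego beats Lena 108–0.
Diego beats Omar 68–40.
Diego beats Mei 102–6.
Every option loses at least one head-to-head, so there is no Condorcet winner.

none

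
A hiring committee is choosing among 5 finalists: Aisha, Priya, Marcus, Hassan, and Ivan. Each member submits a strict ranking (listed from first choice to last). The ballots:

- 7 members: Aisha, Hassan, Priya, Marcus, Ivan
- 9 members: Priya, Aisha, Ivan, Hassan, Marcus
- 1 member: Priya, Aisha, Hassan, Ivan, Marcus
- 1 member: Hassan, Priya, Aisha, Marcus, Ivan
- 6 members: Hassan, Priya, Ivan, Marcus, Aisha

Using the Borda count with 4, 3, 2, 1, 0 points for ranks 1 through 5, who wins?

Priya

Aisha: 7·4 + 9·3 + 1·3 + 1·2 + 6·0 = 60
Priya: 7·2 + 9·4 + 1·4 + 1·3 + 6·3 = 75
Marcus: 7·1 + 9·0 + 1·0 + 1·1 + 6·1 = 14
Hassan: 7·3 + 9·1 + 1·2 + 1·4 + 6·4 = 60
Ivan: 7·0 + 9·2 + 1·1 + 1·0 + 6·2 = 31
Priya has the highest Borda score (75).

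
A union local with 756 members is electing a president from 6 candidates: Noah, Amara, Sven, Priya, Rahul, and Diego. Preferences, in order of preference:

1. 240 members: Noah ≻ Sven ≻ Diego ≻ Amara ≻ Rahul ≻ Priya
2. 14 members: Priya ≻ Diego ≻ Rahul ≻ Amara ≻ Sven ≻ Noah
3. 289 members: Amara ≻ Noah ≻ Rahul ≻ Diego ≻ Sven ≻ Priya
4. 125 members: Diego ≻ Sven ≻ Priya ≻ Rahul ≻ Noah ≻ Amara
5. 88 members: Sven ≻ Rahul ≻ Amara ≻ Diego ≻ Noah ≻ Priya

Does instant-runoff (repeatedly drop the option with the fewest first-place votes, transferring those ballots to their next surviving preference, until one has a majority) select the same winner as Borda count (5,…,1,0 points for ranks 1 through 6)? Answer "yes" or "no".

Instant-runoff — R1 Noah 240, Amara 289, Sven 88, Priya 14, Rahul 0, Diego 125 (Rahul out); R2 Noah 240, Amara 289, Sven 88, Priya 14, Diego 125 (Priya out); R3 Noah 240, Amara 289, Sven 88, Diego 139 (Sven out); R4 Noah 240, Amara 377, Diego 139 (Diego out); R5 Noah 365, Amara 391 (Amara winner). Winner: Amara.
Borda — scores: Noah 2569, Amara 2217, Sven 2203, Priya 445, Rahul 1751, Diego 2155. Winner: Noah.
The two methods disagree.

no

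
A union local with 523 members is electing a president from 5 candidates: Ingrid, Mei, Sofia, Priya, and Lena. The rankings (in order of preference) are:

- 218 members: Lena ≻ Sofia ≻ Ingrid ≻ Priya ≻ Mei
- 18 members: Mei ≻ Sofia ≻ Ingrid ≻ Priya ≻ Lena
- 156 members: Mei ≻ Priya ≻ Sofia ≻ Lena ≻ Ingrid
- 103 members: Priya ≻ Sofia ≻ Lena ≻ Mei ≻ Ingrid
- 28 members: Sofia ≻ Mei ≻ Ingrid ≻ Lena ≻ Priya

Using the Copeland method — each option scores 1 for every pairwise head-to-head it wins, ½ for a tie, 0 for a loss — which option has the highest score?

Sofia

Ingrid: beats Priya; loses to Mei, Sofia, and Lena → score 1.
Mei: beats Ingrid; loses to Sofia, Priya, and Lena → score 1.
Sofia: beats Ingrid, Mei, Priya, and Lena → score 4.
Priya: beats Mei and Lena; loses to Ingrid and Sofia → score 2.
Lena: beats Ingrid and Mei; loses to Sofia and Priya → score 2.
Sofia has the best pairwise record.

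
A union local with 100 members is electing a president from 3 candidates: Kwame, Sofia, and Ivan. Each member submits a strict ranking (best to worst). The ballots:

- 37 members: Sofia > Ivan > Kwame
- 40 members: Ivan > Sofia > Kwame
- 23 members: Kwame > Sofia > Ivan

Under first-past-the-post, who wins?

First-place votes: Kwame 23, Sofia 37, Ivan 40.
Ivan has the most first-place votes.

Ivan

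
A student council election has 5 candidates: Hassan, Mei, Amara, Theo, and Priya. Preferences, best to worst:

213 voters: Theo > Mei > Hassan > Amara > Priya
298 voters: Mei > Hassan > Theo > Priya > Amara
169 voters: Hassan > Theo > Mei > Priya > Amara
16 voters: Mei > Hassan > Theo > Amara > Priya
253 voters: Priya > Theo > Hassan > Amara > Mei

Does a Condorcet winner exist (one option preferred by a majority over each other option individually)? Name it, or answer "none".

none

Checking pairwise contests:
Mei beats Hassan 527–422.
Theo beats Mei 635–314.
Hassan beats Amara 949–0.
Hassan beats Theo 483–466.
Hassan beats Priya 696–253.
Every option loses at least one head-to-head, so there is no Condorcet winner.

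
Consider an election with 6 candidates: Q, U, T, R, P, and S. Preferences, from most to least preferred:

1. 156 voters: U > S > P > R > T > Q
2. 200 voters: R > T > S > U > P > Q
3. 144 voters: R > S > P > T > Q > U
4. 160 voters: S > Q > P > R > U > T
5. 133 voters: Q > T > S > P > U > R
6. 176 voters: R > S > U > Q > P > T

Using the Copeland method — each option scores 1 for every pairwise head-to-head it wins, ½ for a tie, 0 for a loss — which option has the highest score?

Q: loses to U, T, R, P, and S → score 0.
U: beats Q, T, and P; loses to R and S → score 3.
T: beats Q; loses to U, R, P, and S → score 1.
R: beats Q, U, T, P, and S → score 5.
P: beats Q and T; loses to U, R, and S → score 2.
S: beats Q, U, T, and P; loses to R → score 4.
R has the best pairwise record.

R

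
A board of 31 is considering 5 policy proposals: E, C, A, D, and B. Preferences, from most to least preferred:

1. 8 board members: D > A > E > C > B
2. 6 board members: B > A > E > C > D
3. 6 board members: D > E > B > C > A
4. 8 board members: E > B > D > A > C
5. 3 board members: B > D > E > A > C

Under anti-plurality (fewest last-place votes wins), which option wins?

Last-place votes: E 0, C 11, A 6, D 6, B 8.
E is ranked last by the fewest voters, so E wins.

E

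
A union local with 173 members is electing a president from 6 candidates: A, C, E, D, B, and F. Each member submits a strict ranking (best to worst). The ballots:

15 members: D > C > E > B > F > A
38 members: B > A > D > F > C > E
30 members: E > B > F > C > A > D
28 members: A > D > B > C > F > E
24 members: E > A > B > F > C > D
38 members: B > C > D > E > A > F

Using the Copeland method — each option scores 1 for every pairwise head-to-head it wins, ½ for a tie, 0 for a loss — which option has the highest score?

A: beats C, D, and F; loses to E and B → score 3.
C: beats E and D; loses to A, B, and F → score 2.
E: beats A and F; loses to C, D, and B → score 2.
D: beats E and F; loses to A, C, and B → score 2.
B: beats A, C, E, D, and F → score 5.
F: beats C; loses to A, E, D, and B → score 1.
B has the best pairwise record.

B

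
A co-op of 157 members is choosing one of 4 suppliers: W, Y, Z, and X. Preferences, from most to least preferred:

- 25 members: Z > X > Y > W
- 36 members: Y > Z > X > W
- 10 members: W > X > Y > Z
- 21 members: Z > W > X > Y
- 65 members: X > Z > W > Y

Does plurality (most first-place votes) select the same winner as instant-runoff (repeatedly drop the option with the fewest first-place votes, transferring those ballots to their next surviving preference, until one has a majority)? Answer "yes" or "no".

no

Plurality — first-place votes: W 10, Y 36, Z 46, X 65. Winner: X.
Instant-runoff — R1 W 10, Y 36, Z 46, X 65 (W out); R2 Y 36, Z 46, X 75 (Y out); R3 Z 82, X 75 (Z winner). Winner: Z.
The two methods disagree.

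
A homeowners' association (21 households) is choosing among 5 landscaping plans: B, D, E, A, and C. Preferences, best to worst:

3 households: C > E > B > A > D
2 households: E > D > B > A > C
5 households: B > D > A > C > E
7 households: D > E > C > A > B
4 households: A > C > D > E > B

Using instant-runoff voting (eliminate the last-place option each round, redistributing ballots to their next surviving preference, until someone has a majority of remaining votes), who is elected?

Round 1: B 5, D 7, E 2, A 4, C 3. Eliminate E.
Round 2: B 5, D 9, A 4, C 3. Eliminate C.
Round 3: B 8, D 9, A 4. Eliminate A.
Round 4: B 8, D 13. D has a majority.

D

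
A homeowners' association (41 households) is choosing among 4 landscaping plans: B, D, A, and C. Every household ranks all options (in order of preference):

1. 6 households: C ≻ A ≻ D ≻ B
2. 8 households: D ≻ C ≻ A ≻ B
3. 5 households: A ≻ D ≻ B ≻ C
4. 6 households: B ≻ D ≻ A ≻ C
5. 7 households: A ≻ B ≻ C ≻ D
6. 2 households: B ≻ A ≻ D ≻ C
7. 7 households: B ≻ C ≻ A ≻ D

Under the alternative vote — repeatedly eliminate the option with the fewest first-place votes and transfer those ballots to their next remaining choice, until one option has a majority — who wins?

A

Round 1: B 15, D 8, A 12, C 6. Eliminate C.
Round 2: B 15, D 8, A 18. Eliminate D.
Round 3: B 15, A 26. A has a majority.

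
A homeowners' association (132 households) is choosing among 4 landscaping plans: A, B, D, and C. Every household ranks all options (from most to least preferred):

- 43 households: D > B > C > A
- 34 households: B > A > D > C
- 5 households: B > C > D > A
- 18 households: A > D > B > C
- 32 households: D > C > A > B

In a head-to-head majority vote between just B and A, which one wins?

Voters preferring B to A: 82; preferring A to B: 50.
B wins the head-to-head.

B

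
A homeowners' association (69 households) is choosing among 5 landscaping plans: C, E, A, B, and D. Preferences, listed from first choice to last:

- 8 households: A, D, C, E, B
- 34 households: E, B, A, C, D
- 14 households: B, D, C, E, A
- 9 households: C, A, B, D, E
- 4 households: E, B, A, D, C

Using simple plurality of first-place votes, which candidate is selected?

First-place votes: C 9, E 38, A 8, B 14, D 0.
E has the most first-place votes.

E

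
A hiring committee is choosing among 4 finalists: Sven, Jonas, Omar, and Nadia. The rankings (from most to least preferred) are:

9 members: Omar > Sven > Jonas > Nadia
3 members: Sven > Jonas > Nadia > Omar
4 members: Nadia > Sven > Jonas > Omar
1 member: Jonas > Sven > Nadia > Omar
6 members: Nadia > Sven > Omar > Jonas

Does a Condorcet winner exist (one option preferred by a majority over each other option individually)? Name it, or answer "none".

Sven

Sven vs Jonas: 22–1 for Sven.
Sven vs Omar: 14–9 for Sven.
Sven vs Nadia: 13–10 for Sven.
Sven beats every other option head-to-head.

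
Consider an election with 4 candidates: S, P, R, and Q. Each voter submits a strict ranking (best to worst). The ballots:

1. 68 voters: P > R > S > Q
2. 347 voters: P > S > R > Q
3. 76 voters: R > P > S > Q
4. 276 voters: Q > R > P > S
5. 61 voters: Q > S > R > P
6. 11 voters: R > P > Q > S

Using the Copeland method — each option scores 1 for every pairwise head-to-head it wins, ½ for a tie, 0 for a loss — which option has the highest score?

R

S: beats Q; loses to P and R → score 1.
P: beats S and Q; loses to R → score 2.
R: beats S, P, and Q → score 3.
Q: loses to S, P, and R → score 0.
R has the best pairwise record.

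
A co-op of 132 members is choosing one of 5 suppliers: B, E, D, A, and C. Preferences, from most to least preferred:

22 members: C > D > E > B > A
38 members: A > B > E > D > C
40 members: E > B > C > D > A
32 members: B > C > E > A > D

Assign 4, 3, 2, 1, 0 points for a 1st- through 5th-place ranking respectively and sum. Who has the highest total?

B: 22·1 + 38·3 + 40·3 + 32·4 = 384
E: 22·2 + 38·2 + 40·4 + 32·2 = 344
D: 22·3 + 38·1 + 40·1 + 32·0 = 144
A: 22·0 + 38·4 + 40·0 + 32·1 = 184
C: 22·4 + 38·0 + 40·2 + 32·3 = 264
B has the highest Borda score (384).

B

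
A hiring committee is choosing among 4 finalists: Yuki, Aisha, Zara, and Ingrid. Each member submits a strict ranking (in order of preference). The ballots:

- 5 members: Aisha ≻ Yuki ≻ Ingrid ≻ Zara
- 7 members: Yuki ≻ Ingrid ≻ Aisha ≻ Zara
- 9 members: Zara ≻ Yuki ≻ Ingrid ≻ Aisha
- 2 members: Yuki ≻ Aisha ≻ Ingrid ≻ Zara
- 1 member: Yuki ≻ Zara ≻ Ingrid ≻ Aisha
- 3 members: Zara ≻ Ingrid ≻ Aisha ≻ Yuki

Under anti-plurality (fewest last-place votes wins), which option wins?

Ingrid

Last-place votes: Yuki 3, Aisha 10, Zara 14, Ingrid 0.
Ingrid is ranked last by the fewest voters, so Ingrid wins.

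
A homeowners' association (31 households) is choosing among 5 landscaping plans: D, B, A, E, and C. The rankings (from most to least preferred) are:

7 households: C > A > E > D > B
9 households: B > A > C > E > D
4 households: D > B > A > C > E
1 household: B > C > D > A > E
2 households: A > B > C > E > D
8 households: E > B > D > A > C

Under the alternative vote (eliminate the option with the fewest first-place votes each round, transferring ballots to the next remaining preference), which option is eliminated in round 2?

D

Round 1: D 4, B 10, A 2, E 8, C 7. Eliminate A.
Round 2: D 4, B 12, E 8, C 7. Eliminate D.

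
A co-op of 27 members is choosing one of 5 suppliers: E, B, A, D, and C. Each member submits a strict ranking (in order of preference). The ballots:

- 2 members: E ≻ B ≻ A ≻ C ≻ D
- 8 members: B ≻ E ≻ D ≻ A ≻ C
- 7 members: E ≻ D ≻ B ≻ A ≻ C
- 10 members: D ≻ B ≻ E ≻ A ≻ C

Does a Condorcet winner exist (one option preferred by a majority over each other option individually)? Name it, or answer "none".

Checking pairwise contests:
B beats E 18–9.
D beats B 17–10.
E beats A 27–0.
E beats D 17–10.
E beats C 27–0.
Every option loses at least one head-to-head, so there is no Condorcet winner.

none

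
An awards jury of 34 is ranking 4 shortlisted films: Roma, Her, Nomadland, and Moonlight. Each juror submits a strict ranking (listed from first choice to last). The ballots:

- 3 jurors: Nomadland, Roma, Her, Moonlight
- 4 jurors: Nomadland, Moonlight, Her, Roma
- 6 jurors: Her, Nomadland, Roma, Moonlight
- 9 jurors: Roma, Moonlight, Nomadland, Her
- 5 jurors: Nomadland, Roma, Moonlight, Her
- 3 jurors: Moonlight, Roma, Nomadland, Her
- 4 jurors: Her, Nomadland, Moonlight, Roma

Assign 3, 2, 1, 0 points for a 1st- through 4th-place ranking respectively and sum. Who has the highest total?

Nomadland

Roma: 3·2 + 4·0 + 6·1 + 9·3 + 5·2 + 3·2 + 4·0 = 55
Her: 3·1 + 4·1 + 6·3 + 9·0 + 5·0 + 3·0 + 4·3 = 37
Nomadland: 3·3 + 4·3 + 6·2 + 9·1 + 5·3 + 3·1 + 4·2 = 68
Moonlight: 3·0 + 4·2 + 6·0 + 9·2 + 5·1 + 3·3 + 4·1 = 44
Nomadland has the highest Borda score (68).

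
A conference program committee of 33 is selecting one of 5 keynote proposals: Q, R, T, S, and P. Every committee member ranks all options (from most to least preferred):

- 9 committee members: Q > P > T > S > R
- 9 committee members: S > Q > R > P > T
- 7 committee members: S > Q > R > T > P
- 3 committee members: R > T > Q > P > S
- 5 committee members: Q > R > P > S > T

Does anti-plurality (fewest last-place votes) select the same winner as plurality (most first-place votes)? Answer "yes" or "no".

no

Anti-plurality — last-place votes: Q 0, R 9, T 14, S 3, P 7. Winner: Q.
Plurality — first-place votes: Q 14, R 3, T 0, S 16, P 0. Winner: S.
The two methods disagree.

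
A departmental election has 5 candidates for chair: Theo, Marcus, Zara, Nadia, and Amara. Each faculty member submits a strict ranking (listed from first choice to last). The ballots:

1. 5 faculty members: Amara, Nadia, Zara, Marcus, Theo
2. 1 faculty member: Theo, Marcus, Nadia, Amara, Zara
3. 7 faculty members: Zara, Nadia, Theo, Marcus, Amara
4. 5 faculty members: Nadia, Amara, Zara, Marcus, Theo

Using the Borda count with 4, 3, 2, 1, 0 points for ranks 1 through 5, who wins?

Theo: 5·0 + 1·4 + 7·2 + 5·0 = 18
Marcus: 5·1 + 1·3 + 7·1 + 5·1 = 20
Zara: 5·2 + 1·0 + 7·4 + 5·2 = 48
Nadia: 5·3 + 1·2 + 7·3 + 5·4 = 58
Amara: 5·4 + 1·1 + 7·0 + 5·3 = 36
Nadia has the highest Borda score (58).

Nadia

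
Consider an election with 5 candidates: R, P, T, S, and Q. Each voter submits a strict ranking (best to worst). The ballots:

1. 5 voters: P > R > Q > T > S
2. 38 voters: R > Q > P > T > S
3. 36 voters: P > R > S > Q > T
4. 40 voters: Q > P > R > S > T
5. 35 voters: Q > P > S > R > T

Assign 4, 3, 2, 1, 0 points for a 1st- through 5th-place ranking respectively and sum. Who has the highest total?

P

R: 5·3 + 38·4 + 36·3 + 40·2 + 35·1 = 390
P: 5·4 + 38·2 + 36·4 + 40·3 + 35·3 = 465
T: 5·1 + 38·1 + 36·0 + 40·0 + 35·0 = 43
S: 5·0 + 38·0 + 36·2 + 40·1 + 35·2 = 182
Q: 5·2 + 38·3 + 36·1 + 40·4 + 35·4 = 460
P has the highest Borda score (465).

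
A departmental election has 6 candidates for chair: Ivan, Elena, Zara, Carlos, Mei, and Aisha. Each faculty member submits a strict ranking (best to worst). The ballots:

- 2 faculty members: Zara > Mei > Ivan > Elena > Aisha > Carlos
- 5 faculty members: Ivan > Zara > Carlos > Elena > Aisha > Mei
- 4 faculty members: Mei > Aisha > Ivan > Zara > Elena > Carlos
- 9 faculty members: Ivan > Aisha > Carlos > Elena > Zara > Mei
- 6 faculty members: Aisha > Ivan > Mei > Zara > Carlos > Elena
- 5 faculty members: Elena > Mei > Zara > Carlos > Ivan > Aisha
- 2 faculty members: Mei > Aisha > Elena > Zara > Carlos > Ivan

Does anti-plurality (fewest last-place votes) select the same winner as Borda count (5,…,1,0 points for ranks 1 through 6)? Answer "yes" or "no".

no

Anti-plurality — last-place votes: Ivan 2, Elena 6, Zara 0, Carlos 6, Mei 14, Aisha 5. Winner: Zara.
Borda — scores: Ivan 117, Elena 67, Zara 78, Carlos 60, Mei 76, Aisha 97. Winner: Ivan.
The two methods disagree.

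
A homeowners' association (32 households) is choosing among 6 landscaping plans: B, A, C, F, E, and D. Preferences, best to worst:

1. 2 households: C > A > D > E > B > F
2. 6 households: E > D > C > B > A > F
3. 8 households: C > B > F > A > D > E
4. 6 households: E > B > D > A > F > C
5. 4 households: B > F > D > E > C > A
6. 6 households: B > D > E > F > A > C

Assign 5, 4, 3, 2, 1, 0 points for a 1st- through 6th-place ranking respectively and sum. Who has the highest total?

B: 2·1 + 6·2 + 8·4 + 6·4 + 4·5 + 6·5 = 120
A: 2·4 + 6·1 + 8·2 + 6·2 + 4·0 + 6·1 = 48
C: 2·5 + 6·3 + 8·5 + 6·0 + 4·1 + 6·0 = 72
F: 2·0 + 6·0 + 8·3 + 6·1 + 4·4 + 6·2 = 58
E: 2·2 + 6·5 + 8·0 + 6·5 + 4·2 + 6·3 = 90
D: 2·3 + 6·4 + 8·1 + 6·3 + 4·3 + 6·4 = 92
B has the highest Borda score (120).

B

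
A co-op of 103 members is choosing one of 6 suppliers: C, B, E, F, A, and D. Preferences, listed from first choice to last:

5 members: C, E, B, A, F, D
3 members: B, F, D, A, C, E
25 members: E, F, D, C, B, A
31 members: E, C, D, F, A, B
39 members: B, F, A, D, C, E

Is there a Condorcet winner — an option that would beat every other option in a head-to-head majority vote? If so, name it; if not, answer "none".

E vs C: 56–47 for E.
E vs B: 61–42 for E.
E vs F: 61–42 for E.
E vs A: 61–42 for E.
E vs D: 61–42 for E.
E beats every other option head-to-head.

E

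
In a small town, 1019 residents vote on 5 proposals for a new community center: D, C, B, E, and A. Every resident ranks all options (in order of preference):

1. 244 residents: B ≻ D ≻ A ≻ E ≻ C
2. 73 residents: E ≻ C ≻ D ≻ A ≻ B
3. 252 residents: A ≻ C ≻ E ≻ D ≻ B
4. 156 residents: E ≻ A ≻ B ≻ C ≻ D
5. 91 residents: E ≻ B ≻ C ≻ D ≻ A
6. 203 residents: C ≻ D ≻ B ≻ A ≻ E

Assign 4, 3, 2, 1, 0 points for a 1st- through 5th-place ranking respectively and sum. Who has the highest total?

A

D: 244·3 + 73·2 + 252·1 + 156·0 + 91·1 + 203·3 = 1830
C: 244·0 + 73·3 + 252·3 + 156·1 + 91·2 + 203·4 = 2125
B: 244·4 + 73·0 + 252·0 + 156·2 + 91·3 + 203·2 = 1967
E: 244·1 + 73·4 + 252·2 + 156·4 + 91·4 + 203·0 = 2028
A: 244·2 + 73·1 + 252·4 + 156·3 + 91·0 + 203·1 = 2240
A has the highest Borda score (2240).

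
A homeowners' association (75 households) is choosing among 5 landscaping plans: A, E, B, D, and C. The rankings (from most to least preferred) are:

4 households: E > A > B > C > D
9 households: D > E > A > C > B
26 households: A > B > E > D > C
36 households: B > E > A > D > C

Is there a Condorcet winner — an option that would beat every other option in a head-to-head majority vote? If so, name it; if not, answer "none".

none

Checking pairwise contests:
E beats A 49–26.
B beats E 62–13.
A beats B 39–36.
A beats D 66–9.
A beats C 75–0.
Every option loses at least one head-to-head, so there is no Condorcet winner.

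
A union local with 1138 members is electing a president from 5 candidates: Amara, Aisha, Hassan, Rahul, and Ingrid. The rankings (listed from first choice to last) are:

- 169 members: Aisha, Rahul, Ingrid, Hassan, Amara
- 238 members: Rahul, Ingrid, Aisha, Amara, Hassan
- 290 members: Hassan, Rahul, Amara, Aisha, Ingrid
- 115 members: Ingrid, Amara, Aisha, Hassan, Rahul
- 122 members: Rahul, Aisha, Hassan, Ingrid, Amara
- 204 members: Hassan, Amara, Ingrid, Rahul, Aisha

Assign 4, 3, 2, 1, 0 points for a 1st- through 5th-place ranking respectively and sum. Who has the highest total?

Amara: 169·0 + 238·1 + 290·2 + 115·3 + 122·0 + 204·3 = 1775
Aisha: 169·4 + 238·2 + 290·1 + 115·2 + 122·3 + 204·0 = 2038
Hassan: 169·1 + 238·0 + 290·4 + 115·1 + 122·2 + 204·4 = 2504
Rahul: 169·3 + 238·4 + 290·3 + 115·0 + 122·4 + 204·1 = 3021
Ingrid: 169·2 + 238·3 + 290·0 + 115·4 + 122·1 + 204·2 = 2042
Rahul has the highest Borda score (3021).

Rahul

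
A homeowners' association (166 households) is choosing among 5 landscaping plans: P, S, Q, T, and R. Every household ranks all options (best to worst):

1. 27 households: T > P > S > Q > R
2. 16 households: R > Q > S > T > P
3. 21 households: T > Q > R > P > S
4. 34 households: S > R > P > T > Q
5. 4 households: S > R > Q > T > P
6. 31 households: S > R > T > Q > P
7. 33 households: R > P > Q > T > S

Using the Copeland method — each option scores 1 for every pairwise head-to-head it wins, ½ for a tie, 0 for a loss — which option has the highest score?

S

P: beats Q; loses to S, T, and R → score 1.
S: beats P, Q, T, and R → score 4.
Q: loses to P, S, T, and R → score 0.
T: beats P and Q; loses to S and R → score 2.
R: beats P, Q, and T; loses to S → score 3.
S has the best pairwise record.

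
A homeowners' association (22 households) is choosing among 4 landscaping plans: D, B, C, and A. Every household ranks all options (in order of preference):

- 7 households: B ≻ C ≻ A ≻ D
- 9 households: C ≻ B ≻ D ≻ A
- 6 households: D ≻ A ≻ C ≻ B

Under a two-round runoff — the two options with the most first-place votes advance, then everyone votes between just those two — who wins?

C

Round 1 first-place votes: D 6, B 7, C 9, A 0.
C and B advance.
Runoff: C is preferred to B by 15 voters; B by 7.
C wins the runoff.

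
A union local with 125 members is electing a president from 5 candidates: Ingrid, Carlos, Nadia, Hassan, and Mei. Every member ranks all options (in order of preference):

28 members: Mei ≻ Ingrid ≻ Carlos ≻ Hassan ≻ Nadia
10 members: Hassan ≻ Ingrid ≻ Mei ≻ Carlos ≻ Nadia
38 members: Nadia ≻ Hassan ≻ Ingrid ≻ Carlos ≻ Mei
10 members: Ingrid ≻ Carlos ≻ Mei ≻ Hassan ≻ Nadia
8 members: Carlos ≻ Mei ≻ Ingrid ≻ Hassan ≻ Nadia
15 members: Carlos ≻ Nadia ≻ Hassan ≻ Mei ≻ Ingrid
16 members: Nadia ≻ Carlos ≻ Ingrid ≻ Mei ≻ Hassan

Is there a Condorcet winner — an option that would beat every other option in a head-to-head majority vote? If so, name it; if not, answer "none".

none

Checking pairwise contests:
Nadia beats Ingrid 69–56.
Ingrid beats Carlos 86–39.
Carlos beats Nadia 71–54.
Carlos beats Hassan 77–48.
Ingrid beats Mei 74–51.
Every option loses at least one head-to-head, so there is no Condorcet winner.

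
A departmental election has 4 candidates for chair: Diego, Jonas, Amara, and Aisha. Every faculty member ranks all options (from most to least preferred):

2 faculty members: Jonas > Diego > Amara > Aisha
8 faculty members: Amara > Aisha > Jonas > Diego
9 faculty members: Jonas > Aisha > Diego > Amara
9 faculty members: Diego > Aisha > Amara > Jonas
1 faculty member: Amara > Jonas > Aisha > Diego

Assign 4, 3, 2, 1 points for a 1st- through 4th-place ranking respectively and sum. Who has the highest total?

Aisha

Diego: 2·3 + 8·1 + 9·2 + 9·4 + 1·1 = 69
Jonas: 2·4 + 8·2 + 9·4 + 9·1 + 1·3 = 72
Amara: 2·2 + 8·4 + 9·1 + 9·2 + 1·4 = 67
Aisha: 2·1 + 8·3 + 9·3 + 9·3 + 1·2 = 82
Aisha has the highest Borda score (82).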